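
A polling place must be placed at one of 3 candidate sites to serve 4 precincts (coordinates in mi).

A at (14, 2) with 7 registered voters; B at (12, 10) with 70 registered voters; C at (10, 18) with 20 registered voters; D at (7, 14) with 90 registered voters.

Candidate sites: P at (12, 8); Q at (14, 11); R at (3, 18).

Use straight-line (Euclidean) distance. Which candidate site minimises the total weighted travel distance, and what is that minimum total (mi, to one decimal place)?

Q, total 1066.2 mi

Total weighted distance at each candidate:
  P (12, 8): total = 1091.2
  Q (14, 11): total = 1066.2
  R (3, 18): total = 1627.9
Minimum is at Q with total 1066.2 mi.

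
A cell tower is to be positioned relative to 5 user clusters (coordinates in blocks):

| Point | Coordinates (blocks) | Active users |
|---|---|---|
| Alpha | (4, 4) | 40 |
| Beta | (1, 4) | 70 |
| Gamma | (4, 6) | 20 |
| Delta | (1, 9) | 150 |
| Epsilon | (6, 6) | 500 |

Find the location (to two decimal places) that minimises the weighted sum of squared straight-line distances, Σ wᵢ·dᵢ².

(4.44, 6.29)

The minimiser of Σwᵢ‖p−pᵢ‖² is the weighted centroid p* = (Σwᵢpᵢ)/(Σwᵢ).
Σwᵢ = 780.
Σwᵢxᵢ = 40·4 + 70·1 + 20·4 + 150·1 + 500·6 = 3460.
Σwᵢyᵢ = 40·4 + 70·4 + 20·6 + 150·9 + 500·6 = 4910.
x* = 3460/780 = 4.44, y* = 4910/780 = 6.29.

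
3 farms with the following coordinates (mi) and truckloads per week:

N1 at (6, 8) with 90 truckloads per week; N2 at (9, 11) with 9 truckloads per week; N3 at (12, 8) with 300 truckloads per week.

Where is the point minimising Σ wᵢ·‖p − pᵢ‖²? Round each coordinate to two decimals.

(10.58, 8.07)

The minimiser of Σwᵢ‖p−pᵢ‖² is the weighted centroid p* = (Σwᵢpᵢ)/(Σwᵢ).
Σwᵢ = 399.
Σwᵢxᵢ = 90·6 + 9·9 + 300·12 = 4221.
Σwᵢyᵢ = 90·8 + 9·11 + 300·8 = 3219.
x* = 4221/399 = 10.58, y* = 3219/399 = 8.07.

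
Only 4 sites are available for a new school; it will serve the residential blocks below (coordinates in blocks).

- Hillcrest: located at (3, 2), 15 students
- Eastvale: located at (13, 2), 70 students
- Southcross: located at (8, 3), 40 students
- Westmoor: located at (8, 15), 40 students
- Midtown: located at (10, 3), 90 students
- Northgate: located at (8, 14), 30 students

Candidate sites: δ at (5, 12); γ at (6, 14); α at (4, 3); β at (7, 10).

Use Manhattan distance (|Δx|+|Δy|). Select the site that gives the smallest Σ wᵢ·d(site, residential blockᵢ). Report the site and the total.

Total weighted distance at each candidate:
  δ (5, 12): total = 3570
  γ (6, 14): total = 3605
  α (4, 3): total = 2520
  β (7, 10): total = 2770
Minimum is at α with total 2520 blocks.

α, total 2520 blocks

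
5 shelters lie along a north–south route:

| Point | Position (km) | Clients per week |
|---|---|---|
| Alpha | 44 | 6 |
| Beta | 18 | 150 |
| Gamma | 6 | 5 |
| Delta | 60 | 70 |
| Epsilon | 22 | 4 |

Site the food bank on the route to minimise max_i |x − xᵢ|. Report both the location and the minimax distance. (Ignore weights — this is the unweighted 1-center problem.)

The 1-center on a line is the midpoint of the two extreme points: leftmost at 6, rightmost at 60.
Optimal location = (6 + 60)/2 = 33; maximum distance = (60 − 6)/2 = 27.

location 33, max distance 27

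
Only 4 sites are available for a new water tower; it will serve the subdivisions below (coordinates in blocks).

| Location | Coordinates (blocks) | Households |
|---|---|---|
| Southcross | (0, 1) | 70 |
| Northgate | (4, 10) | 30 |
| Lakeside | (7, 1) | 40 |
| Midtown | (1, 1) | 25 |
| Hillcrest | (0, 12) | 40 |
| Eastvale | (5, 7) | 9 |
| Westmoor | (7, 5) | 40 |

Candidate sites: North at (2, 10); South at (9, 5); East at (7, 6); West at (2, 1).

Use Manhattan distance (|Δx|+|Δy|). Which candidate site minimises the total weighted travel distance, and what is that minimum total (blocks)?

Total weighted distance at each candidate:
  North (2, 10): total = 2254
  South (9, 5): total = 2524
  East (7, 6): total = 2112
  West (2, 1): total = 1656
Minimum is at West with total 1656 blocks.

West, total 1656 blocks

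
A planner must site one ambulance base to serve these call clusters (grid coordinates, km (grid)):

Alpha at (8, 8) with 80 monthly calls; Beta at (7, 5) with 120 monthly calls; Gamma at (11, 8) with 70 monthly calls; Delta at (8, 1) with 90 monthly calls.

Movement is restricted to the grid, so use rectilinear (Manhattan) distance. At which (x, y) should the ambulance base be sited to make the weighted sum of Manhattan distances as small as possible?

Manhattan distance separates: Σwᵢ(|x−xᵢ|+|y−yᵢ|) = Σwᵢ|x−xᵢ| + Σwᵢ|y−yᵢ|, so x and y are optimised independently as 1-D weighted medians.
Total weight W = 360; half = 180.
x-coordinate, sorted with cumulative weight:
  x=7 (Beta, w=120) cum 120
  x=8 (Alpha, w=80) cum 200  ← median
  x=8 (Delta, w=90) cum 290
  x=11 (Gamma, w=70) cum 360
⇒ x* = 8
y-coordinate, sorted with cumulative weight:
  y=1 (Delta, w=90) cum 90
  y=5 (Beta, w=120) cum 210  ← median
  y=8 (Alpha, w=80) cum 290
  y=8 (Gamma, w=70) cum 360
⇒ y* = 5

(8, 5)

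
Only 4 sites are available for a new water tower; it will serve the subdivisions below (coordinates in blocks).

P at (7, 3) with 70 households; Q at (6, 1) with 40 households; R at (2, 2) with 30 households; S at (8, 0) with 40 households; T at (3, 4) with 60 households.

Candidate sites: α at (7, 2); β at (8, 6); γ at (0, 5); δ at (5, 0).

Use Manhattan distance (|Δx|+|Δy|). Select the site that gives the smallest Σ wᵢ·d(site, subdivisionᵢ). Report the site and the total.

Total weighted distance at each candidate:
  α (7, 2): total = 780
  β (8, 6): total = 1520
  γ (0, 5): total = 1940
  δ (5, 0): total = 1060
Minimum is at α with total 780 blocks.

α, total 780 blocks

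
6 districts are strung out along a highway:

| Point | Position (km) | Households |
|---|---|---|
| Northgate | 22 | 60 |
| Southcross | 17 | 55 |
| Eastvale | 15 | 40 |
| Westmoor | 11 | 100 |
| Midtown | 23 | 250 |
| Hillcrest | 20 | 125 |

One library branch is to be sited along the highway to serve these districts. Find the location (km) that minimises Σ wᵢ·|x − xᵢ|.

x = 20

For a sum of weighted absolute distances on a line, the optimum is the weighted median (not the mean). Total weight W = 630; half-weight = 315.
Sort by position and accumulate weight:
  km 11 (Westmoor, w=100) → cum 100
  km 15 (Eastvale, w=40) → cum 140
  km 17 (Southcross, w=55) → cum 195
  km 20 (Hillcrest, w=125) → cum 320  ≥ 315 → median here
  km 22 (Northgate, w=60) → cum 380
  km 23 (Midtown, w=250) → cum 630
Optimal location: km 20.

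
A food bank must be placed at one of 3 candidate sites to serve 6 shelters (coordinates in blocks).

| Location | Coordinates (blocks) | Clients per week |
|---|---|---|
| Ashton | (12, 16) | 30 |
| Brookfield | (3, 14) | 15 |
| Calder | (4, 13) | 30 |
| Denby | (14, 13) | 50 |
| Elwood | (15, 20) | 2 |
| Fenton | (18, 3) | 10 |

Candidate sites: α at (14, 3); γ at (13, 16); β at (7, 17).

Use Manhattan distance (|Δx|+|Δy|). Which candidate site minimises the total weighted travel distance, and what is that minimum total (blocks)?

γ, total 962 blocks

Total weighted distance at each candidate:
  α (14, 3): total = 1956
  γ (13, 16): total = 962
  β (7, 17): total = 1317
Minimum is at γ with total 962 blocks.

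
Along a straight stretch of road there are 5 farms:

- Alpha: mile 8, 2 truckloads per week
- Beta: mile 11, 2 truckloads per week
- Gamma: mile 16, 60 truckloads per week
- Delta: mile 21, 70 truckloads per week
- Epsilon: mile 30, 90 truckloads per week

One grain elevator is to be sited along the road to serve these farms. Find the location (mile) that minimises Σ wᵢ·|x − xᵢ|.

For a sum of weighted absolute distances on a line, the optimum is the weighted median (not the mean). Total weight W = 224; half-weight = 112.
Sort by position and accumulate weight:
  mile 8 (Alpha, w=2) → cum 2
  mile 11 (Beta, w=2) → cum 4
  mile 16 (Gamma, w=60) → cum 64
  mile 21 (Delta, w=70) → cum 134  ≥ 112 → median here
  mile 30 (Epsilon, w=90) → cum 224
Optimal location: mile 21.

x = 21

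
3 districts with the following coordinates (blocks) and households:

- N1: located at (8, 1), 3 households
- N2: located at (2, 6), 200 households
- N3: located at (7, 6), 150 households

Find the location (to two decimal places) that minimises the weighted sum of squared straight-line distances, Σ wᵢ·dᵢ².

The minimiser of Σwᵢ‖p−pᵢ‖² is the weighted centroid p* = (Σwᵢpᵢ)/(Σwᵢ).
Σwᵢ = 353.
Σwᵢxᵢ = 3·8 + 200·2 + 150·7 = 1474.
Σwᵢyᵢ = 3·1 + 200·6 + 150·6 = 2103.
x* = 1474/353 = 4.18, y* = 2103/353 = 5.96.

(4.18, 5.96)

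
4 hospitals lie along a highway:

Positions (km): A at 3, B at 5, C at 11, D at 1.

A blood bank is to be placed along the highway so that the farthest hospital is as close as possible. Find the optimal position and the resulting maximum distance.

The 1-center on a line is the midpoint of the two extreme points: leftmost at 1, rightmost at 11.
Optimal location = (1 + 11)/2 = 6; maximum distance = (11 − 1)/2 = 5.

location 6, max distance 5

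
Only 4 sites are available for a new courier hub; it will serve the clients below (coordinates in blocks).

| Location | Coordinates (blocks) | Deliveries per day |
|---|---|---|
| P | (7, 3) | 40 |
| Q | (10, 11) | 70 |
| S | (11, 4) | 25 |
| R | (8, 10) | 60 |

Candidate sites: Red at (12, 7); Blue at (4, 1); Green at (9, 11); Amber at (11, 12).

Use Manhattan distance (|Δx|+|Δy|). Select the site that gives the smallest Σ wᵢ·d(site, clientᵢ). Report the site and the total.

Green, total 815 blocks

Total weighted distance at each candidate:
  Red (12, 7): total = 1300
  Blue (4, 1): total = 2350
  Green (9, 11): total = 815
  Amber (11, 12): total = 1160
Minimum is at Green with total 815 blocks.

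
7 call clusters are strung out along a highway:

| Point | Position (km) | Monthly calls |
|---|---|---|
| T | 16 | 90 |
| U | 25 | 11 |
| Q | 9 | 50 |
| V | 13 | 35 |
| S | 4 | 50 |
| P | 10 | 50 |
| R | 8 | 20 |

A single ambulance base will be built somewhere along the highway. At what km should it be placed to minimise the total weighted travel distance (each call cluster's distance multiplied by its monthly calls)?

For a sum of weighted absolute distances on a line, the optimum is the weighted median (not the mean). Total weight W = 306; half-weight = 153.
Sort by position and accumulate weight:
  km 4 (S, w=50) → cum 50
  km 8 (R, w=20) → cum 70
  km 9 (Q, w=50) → cum 120
  km 10 (P, w=50) → cum 170  ≥ 153 → median here
  km 13 (V, w=35) → cum 205
  km 16 (T, w=90) → cum 295
  km 25 (U, w=11) → cum 306
Optimal location: km 10.

x = 10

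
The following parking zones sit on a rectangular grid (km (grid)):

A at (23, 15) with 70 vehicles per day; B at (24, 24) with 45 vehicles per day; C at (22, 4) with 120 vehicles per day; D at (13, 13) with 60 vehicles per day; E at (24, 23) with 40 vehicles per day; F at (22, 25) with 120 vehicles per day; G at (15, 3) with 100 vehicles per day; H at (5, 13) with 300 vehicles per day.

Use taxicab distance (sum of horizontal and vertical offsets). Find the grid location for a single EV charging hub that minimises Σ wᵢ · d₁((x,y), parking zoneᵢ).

(15, 13)

Manhattan distance separates: Σwᵢ(|x−xᵢ|+|y−yᵢ|) = Σwᵢ|x−xᵢ| + Σwᵢ|y−yᵢ|, so x and y are optimised independently as 1-D weighted medians.
Total weight W = 855; half = 427.5.
x-coordinate, sorted with cumulative weight:
  x=5 (H, w=300) cum 300
  x=13 (D, w=60) cum 360
  x=15 (G, w=100) cum 460  ← median
  x=22 (C, w=120) cum 580
  x=22 (F, w=120) cum 700
  x=23 (A, w=70) cum 770
  x=24 (B, w=45) cum 815
  x=24 (E, w=40) cum 855
⇒ x* = 15
y-coordinate, sorted with cumulative weight:
  y=3 (G, w=100) cum 100
  y=4 (C, w=120) cum 220
  y=13 (D, w=60) cum 280
  y=13 (H, w=300) cum 580  ← median
  y=15 (A, w=70) cum 650
  y=23 (E, w=40) cum 690
  y=24 (B, w=45) cum 735
  y=25 (F, w=120) cum 855
⇒ y* = 13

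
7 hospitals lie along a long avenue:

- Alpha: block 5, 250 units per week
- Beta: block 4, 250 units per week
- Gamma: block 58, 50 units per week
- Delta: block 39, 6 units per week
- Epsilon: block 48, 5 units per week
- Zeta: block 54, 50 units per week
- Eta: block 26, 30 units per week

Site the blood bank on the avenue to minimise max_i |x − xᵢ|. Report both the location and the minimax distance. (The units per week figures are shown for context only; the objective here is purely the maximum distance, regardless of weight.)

location 31, max distance 27

The 1-center on a line is the midpoint of the two extreme points: leftmost at 4, rightmost at 58.
Optimal location = (4 + 58)/2 = 31; maximum distance = (58 − 4)/2 = 27.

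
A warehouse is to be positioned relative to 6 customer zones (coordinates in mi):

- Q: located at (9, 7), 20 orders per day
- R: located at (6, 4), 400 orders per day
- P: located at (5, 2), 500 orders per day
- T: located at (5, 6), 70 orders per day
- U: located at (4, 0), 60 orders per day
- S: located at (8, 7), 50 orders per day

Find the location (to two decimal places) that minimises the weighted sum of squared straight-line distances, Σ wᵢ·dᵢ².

The minimiser of Σwᵢ‖p−pᵢ‖² is the weighted centroid p* = (Σwᵢpᵢ)/(Σwᵢ).
Σwᵢ = 1100.
Σwᵢxᵢ = 20·9 + 400·6 + 500·5 + 70·5 + 60·4 + 50·8 = 6070.
Σwᵢyᵢ = 20·7 + 400·4 + 500·2 + 70·6 + 60·0 + 50·7 = 3510.
x* = 6070/1100 = 5.52, y* = 3510/1100 = 3.19.

(5.52, 3.19)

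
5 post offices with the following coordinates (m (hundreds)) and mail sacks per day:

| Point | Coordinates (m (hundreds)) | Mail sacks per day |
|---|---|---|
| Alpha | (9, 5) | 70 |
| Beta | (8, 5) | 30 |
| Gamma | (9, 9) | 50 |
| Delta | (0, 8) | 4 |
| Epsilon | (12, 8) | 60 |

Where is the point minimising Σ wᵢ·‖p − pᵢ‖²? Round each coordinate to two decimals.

(9.53, 6.83)

The minimiser of Σwᵢ‖p−pᵢ‖² is the weighted centroid p* = (Σwᵢpᵢ)/(Σwᵢ).
Σwᵢ = 214.
Σwᵢxᵢ = 70·9 + 30·8 + 50·9 + 4·0 + 60·12 = 2040.
Σwᵢyᵢ = 70·5 + 30·5 + 50·9 + 4·8 + 60·8 = 1462.
x* = 2040/214 = 9.53, y* = 1462/214 = 6.83.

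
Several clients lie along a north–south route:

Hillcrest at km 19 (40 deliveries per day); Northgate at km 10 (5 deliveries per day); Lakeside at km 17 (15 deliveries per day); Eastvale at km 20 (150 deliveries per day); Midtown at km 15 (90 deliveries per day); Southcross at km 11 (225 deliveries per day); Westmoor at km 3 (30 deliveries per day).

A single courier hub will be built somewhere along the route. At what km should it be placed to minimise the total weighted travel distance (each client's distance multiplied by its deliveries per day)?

For a sum of weighted absolute distances on a line, the optimum is the weighted median (not the mean). Total weight W = 555; half-weight = 277.5.
Sort by position and accumulate weight:
  km 3 (Westmoor, w=30) → cum 30
  km 10 (Northgate, w=5) → cum 35
  km 11 (Southcross, w=225) → cum 260
  km 15 (Midtown, w=90) → cum 350  ≥ 277.5 → median here
  km 17 (Lakeside, w=15) → cum 365
  km 19 (Hillcrest, w=40) → cum 405
  km 20 (Eastvale, w=150) → cum 555
Optimal location: km 15.

x = 15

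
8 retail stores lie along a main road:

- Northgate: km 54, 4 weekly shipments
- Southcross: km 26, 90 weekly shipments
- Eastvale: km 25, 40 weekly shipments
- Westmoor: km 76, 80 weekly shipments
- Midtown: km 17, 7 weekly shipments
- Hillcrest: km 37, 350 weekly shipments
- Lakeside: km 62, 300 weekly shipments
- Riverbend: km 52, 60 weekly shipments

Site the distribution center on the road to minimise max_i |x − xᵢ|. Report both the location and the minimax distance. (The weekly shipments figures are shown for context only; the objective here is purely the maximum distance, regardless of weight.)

The 1-center on a line is the midpoint of the two extreme points: leftmost at 17, rightmost at 76.
Optimal location = (17 + 76)/2 = 46.5; maximum distance = (76 − 17)/2 = 29.5.

location 46.5, max distance 29.5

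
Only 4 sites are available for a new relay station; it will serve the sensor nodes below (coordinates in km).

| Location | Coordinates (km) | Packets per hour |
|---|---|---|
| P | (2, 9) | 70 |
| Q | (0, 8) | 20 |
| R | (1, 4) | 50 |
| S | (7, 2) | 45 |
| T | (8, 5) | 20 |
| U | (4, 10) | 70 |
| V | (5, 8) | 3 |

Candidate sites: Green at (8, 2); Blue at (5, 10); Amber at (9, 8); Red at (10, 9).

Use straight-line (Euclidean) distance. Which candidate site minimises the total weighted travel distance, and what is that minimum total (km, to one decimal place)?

Total weighted distance at each candidate:
  Green (8, 2): total = 1960.6
  Blue (5, 10): total = 1253.3
  Amber (9, 8): total = 1859.0
  Red (10, 9): total = 2149.0
Minimum is at Blue with total 1253.3 km.

Blue, total 1253.3 km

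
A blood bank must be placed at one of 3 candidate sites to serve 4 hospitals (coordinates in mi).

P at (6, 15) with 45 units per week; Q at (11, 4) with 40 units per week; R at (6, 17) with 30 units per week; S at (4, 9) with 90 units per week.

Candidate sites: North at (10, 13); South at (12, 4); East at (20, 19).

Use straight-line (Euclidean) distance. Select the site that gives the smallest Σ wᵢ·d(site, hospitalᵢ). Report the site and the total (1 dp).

North, total 1382.2 mi

Total weighted distance at each candidate:
  North (10, 13): total = 1382.2
  South (12, 4): total = 1882.4
  East (20, 19): total = 3477.3
Minimum is at North with total 1382.2 mi.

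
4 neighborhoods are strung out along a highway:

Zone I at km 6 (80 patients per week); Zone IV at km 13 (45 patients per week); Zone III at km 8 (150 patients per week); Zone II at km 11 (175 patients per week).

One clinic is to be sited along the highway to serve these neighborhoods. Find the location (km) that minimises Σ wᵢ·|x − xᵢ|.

x = 8

For a sum of weighted absolute distances on a line, the optimum is the weighted median (not the mean). Total weight W = 450; half-weight = 225.
Sort by position and accumulate weight:
  km 6 (Zone I, w=80) → cum 80
  km 8 (Zone III, w=150) → cum 230  ≥ 225 → median here
  km 11 (Zone II, w=175) → cum 405
  km 13 (Zone IV, w=45) → cum 450
Optimal location: km 8.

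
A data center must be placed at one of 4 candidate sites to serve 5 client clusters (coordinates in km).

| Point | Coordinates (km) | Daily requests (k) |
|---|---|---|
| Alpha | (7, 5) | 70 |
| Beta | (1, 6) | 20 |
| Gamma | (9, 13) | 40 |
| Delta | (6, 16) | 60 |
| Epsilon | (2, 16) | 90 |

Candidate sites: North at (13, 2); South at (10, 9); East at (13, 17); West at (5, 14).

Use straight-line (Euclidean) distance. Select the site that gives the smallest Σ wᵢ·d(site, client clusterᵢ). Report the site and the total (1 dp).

Total weighted distance at each candidate:
  North (13, 2): total = 3732.3
  South (10, 9): total = 2145.1
  East (13, 17): total = 2909.3
  West (5, 14): total = 1447.8
Minimum is at West with total 1447.8 km.

West, total 1447.8 km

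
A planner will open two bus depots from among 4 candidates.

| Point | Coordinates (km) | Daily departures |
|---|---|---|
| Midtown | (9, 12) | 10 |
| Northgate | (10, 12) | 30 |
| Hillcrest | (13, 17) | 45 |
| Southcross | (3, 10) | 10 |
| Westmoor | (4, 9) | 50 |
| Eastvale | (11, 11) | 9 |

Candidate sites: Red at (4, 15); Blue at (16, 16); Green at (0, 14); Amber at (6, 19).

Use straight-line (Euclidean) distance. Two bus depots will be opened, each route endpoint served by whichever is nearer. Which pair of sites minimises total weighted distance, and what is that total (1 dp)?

Evaluate every pair (each demand assigned to the nearer of the two):
  {Red, Blue}: total = 816.5
  {Blue, Green}: total = 873.1
  {Red, Amber}: total = 1010.7
  {Red, Green}: total = 1097.0
  {Green, Amber}: total = 1100.7
  {Blue, Amber}: total = 1103.2
Best pair: {Red, Blue} with total 816.5.

{Red, Blue}, total 816.5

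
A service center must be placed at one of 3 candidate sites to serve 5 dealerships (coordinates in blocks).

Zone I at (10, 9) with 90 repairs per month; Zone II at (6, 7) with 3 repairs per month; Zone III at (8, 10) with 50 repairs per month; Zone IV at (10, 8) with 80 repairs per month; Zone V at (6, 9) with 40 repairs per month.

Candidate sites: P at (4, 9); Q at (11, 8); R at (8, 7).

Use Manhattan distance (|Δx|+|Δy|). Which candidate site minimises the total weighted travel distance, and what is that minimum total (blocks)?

Total weighted distance at each candidate:
  P (4, 9): total = 1442
  Q (11, 8): total = 768
  R (8, 7): total = 916
Minimum is at Q with total 768 blocks.

Q, total 768 blocks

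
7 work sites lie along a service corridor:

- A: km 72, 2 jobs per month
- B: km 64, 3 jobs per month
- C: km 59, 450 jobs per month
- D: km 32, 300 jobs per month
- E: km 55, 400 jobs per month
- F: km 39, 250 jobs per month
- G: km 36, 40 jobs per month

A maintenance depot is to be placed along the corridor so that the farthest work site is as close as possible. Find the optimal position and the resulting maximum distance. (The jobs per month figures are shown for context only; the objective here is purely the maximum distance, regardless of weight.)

The 1-center on a line is the midpoint of the two extreme points: leftmost at 32, rightmost at 72.
Optimal location = (32 + 72)/2 = 52; maximum distance = (72 − 32)/2 = 20.

location 52, max distance 20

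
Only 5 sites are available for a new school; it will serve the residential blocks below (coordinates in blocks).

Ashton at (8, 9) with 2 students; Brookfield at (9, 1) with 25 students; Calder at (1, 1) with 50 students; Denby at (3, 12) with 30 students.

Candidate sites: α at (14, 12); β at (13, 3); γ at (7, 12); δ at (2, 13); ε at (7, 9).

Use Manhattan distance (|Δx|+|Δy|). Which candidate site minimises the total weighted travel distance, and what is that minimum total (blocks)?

ε, total 1162 blocks

Total weighted distance at each candidate:
  α (14, 12): total = 1948
  β (13, 3): total = 1442
  γ (7, 12): total = 1303
  δ (2, 13): total = 1205
  ε (7, 9): total = 1162
Minimum is at ε with total 1162 blocks.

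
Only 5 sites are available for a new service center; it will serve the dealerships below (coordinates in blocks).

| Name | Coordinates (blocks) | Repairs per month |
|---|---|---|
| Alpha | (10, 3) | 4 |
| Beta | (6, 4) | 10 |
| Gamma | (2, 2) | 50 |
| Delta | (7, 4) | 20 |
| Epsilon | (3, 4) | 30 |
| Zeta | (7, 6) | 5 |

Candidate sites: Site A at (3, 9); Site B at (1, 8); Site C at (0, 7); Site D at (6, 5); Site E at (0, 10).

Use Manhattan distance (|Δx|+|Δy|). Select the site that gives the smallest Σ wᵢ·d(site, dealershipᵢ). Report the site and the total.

Site D, total 554 blocks

Total weighted distance at each candidate:
  Site A (3, 9): total = 897
  Site B (1, 8): total = 916
  Site C (0, 7): total = 916
  Site D (6, 5): total = 554
  Site E (0, 10): total = 1273
Minimum is at Site D with total 554 blocks.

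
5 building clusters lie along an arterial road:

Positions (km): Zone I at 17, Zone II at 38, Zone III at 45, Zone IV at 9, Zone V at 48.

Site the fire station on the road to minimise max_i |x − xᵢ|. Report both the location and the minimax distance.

location 28.5, max distance 19.5

The 1-center on a line is the midpoint of the two extreme points: leftmost at 9, rightmost at 48.
Optimal location = (9 + 48)/2 = 28.5; maximum distance = (48 − 9)/2 = 19.5.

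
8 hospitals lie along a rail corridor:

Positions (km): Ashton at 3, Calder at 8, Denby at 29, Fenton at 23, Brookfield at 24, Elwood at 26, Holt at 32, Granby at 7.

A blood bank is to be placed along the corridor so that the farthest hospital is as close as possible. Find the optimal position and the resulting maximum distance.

location 17.5, max distance 14.5

The 1-center on a line is the midpoint of the two extreme points: leftmost at 3, rightmost at 32.
Optimal location = (3 + 32)/2 = 17.5; maximum distance = (32 − 3)/2 = 14.5.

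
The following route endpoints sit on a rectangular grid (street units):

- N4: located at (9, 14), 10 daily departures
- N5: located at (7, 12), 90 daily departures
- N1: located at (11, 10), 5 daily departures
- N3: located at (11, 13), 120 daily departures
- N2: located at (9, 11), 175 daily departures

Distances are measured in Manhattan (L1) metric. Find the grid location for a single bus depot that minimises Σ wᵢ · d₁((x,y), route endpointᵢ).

Manhattan distance separates: Σwᵢ(|x−xᵢ|+|y−yᵢ|) = Σwᵢ|x−xᵢ| + Σwᵢ|y−yᵢ|, so x and y are optimised independently as 1-D weighted medians.
Total weight W = 400; half = 200.
x-coordinate, sorted with cumulative weight:
  x=7 (N5, w=90) cum 90
  x=9 (N4, w=10) cum 100
  x=9 (N2, w=175) cum 275  ← median
  x=11 (N1, w=5) cum 280
  x=11 (N3, w=120) cum 400
⇒ x* = 9
y-coordinate, sorted with cumulative weight:
  y=10 (N1, w=5) cum 5
  y=11 (N2, w=175) cum 180
  y=12 (N5, w=90) cum 270  ← median
  y=13 (N3, w=120) cum 390
  y=14 (N4, w=10) cum 400
⇒ y* = 12

(9, 12)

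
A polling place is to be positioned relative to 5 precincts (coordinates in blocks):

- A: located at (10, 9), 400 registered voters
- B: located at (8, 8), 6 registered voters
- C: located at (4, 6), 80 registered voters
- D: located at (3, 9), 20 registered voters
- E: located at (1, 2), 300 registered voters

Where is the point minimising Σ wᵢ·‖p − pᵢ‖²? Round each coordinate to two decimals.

(5.87, 6.09)

The minimiser of Σwᵢ‖p−pᵢ‖² is the weighted centroid p* = (Σwᵢpᵢ)/(Σwᵢ).
Σwᵢ = 806.
Σwᵢxᵢ = 400·10 + 6·8 + 80·4 + 20·3 + 300·1 = 4728.
Σwᵢyᵢ = 400·9 + 6·8 + 80·6 + 20·9 + 300·2 = 4908.
x* = 4728/806 = 5.87, y* = 4908/806 = 6.09.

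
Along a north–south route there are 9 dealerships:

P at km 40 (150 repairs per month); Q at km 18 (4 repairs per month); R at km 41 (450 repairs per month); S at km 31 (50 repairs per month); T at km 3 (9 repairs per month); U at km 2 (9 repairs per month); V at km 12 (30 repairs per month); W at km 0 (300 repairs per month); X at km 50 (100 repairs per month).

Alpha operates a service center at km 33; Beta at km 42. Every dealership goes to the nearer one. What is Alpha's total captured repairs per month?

The indifferent point is the midpoint (33+42)/2 = 37.5; dealerships left of it (closer to Alpha at 33) go to Alpha, those right go to Beta.
  W at 0 (w=300) → Alpha
  U at 2 (w=9) → Alpha
  T at 3 (w=9) → Alpha
  V at 12 (w=30) → Alpha
  Q at 18 (w=4) → Alpha
  S at 31 (w=50) → Alpha
  P at 40 (w=150) → Beta
  R at 41 (w=450) → Beta
  X at 50 (w=100) → Beta
Alpha captures 402; Beta captures 700.

402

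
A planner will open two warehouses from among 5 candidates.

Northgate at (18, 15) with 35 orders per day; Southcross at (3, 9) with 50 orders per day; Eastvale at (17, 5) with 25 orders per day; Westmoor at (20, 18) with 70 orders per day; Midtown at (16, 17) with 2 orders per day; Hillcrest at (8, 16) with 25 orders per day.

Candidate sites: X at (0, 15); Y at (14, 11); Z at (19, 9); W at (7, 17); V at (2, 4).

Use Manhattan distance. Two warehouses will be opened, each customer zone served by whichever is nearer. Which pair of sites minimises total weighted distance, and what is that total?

Evaluate every pair (each demand assigned to the nearer of the two):
  {Z, W}: total = 1763
  {X, Z}: total = 1792
  {Z, V}: total = 1867
  {Y, V}: total = 2006
  {Y, Z}: total = 2036
  {Y, W}: total = 2081
  {X, Y}: total = 2106
  {W, V}: total = 2203
  {X, W}: total = 2503
  {X, V}: total = 3201
Best pair: {Z, W} with total 1763.

{Z, W}, total 1763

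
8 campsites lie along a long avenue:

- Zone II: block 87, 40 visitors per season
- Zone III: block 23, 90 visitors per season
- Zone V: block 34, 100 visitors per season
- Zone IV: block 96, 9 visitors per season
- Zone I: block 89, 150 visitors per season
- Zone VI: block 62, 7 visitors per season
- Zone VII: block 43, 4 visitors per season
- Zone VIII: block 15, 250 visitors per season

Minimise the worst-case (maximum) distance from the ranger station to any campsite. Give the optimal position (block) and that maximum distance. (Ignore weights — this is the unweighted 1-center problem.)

The 1-center on a line is the midpoint of the two extreme points: leftmost at 15, rightmost at 96.
Optimal location = (15 + 96)/2 = 55.5; maximum distance = (96 − 15)/2 = 40.5.

location 55.5, max distance 40.5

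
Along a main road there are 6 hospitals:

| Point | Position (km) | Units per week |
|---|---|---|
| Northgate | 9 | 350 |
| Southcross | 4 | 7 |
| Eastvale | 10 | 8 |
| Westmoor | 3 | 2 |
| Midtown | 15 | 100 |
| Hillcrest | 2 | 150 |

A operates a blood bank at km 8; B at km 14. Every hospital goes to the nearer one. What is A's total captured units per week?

517

The indifferent point is the midpoint (8+14)/2 = 11; hospitals left of it (closer to A at 8) go to A, those right go to B.
  Hillcrest at 2 (w=150) → A
  Westmoor at 3 (w=2) → A
  Southcross at 4 (w=7) → A
  Northgate at 9 (w=350) → A
  Eastvale at 10 (w=8) → A
  Midtown at 15 (w=100) → B
A captures 517; B captures 100.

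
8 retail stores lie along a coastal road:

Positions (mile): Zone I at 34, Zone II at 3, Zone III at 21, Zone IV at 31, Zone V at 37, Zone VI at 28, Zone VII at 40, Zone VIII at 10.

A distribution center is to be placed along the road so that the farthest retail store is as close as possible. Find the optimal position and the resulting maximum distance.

The 1-center on a line is the midpoint of the two extreme points: leftmost at 3, rightmost at 40.
Optimal location = (3 + 40)/2 = 21.5; maximum distance = (40 − 3)/2 = 18.5.

location 21.5, max distance 18.5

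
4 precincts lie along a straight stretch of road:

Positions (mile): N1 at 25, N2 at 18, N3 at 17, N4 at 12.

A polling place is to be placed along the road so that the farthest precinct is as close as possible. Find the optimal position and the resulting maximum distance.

location 18.5, max distance 6.5

The 1-center on a line is the midpoint of the two extreme points: leftmost at 12, rightmost at 25.
Optimal location = (12 + 25)/2 = 18.5; maximum distance = (25 − 12)/2 = 6.5.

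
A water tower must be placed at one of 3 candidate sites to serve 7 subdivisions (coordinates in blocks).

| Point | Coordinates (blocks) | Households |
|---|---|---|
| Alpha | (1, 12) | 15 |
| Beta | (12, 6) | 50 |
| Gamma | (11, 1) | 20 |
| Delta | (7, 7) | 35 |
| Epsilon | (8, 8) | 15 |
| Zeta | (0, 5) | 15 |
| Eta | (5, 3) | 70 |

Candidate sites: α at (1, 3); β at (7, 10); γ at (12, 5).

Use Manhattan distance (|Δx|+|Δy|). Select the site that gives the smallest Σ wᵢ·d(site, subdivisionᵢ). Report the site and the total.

Total weighted distance at each candidate:
  α (1, 3): total = 1930
  β (7, 10): total = 1790
  γ (12, 5): total = 1580
Minimum is at γ with total 1580 blocks.

γ, total 1580 blocks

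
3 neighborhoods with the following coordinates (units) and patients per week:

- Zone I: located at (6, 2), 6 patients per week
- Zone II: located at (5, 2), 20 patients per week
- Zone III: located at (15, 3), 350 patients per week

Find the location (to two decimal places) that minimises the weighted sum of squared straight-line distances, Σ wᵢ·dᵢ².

The minimiser of Σwᵢ‖p−pᵢ‖² is the weighted centroid p* = (Σwᵢpᵢ)/(Σwᵢ).
Σwᵢ = 376.
Σwᵢxᵢ = 6·6 + 20·5 + 350·15 = 5386.
Σwᵢyᵢ = 6·2 + 20·2 + 350·3 = 1102.
x* = 5386/376 = 14.32, y* = 1102/376 = 2.93.

(14.32, 2.93)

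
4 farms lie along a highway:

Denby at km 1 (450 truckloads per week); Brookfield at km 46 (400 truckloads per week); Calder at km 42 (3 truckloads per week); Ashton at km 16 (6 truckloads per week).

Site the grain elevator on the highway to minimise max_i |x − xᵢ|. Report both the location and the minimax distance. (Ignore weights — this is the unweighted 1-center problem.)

location 23.5, max distance 22.5

The 1-center on a line is the midpoint of the two extreme points: leftmost at 1, rightmost at 46.
Optimal location = (1 + 46)/2 = 23.5; maximum distance = (46 − 1)/2 = 22.5.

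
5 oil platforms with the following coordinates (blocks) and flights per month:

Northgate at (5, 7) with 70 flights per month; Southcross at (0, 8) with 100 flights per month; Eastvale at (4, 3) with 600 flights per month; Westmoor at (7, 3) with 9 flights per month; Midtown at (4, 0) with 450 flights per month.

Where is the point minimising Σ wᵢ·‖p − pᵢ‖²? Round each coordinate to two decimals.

The minimiser of Σwᵢ‖p−pᵢ‖² is the weighted centroid p* = (Σwᵢpᵢ)/(Σwᵢ).
Σwᵢ = 1229.
Σwᵢxᵢ = 70·5 + 100·0 + 600·4 + 9·7 + 450·4 = 4613.
Σwᵢyᵢ = 70·7 + 100·8 + 600·3 + 9·3 + 450·0 = 3117.
x* = 4613/1229 = 3.75, y* = 3117/1229 = 2.54.

(3.75, 2.54)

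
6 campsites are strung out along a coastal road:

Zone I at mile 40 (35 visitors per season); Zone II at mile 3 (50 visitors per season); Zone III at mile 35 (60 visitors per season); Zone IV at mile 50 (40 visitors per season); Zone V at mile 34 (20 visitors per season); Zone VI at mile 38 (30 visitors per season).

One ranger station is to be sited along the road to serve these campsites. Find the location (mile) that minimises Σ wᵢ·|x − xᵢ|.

x = 35

For a sum of weighted absolute distances on a line, the optimum is the weighted median (not the mean). Total weight W = 235; half-weight = 117.5.
Sort by position and accumulate weight:
  mile 3 (Zone II, w=50) → cum 50
  mile 34 (Zone V, w=20) → cum 70
  mile 35 (Zone III, w=60) → cum 130  ≥ 117.5 → median here
  mile 38 (Zone VI, w=30) → cum 160
  mile 40 (Zone I, w=35) → cum 195
  mile 50 (Zone IV, w=40) → cum 235
Optimal location: mile 35.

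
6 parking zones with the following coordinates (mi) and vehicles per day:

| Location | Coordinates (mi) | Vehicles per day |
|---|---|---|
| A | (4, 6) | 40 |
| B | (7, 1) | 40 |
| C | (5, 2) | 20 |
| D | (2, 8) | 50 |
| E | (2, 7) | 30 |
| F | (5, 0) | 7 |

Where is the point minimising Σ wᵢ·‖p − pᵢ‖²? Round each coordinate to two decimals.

(3.93, 4.97)

The minimiser of Σwᵢ‖p−pᵢ‖² is the weighted centroid p* = (Σwᵢpᵢ)/(Σwᵢ).
Σwᵢ = 187.
Σwᵢxᵢ = 40·4 + 40·7 + 20·5 + 50·2 + 30·2 + 7·5 = 735.
Σwᵢyᵢ = 40·6 + 40·1 + 20·2 + 50·8 + 30·7 + 7·0 = 930.
x* = 735/187 = 3.93, y* = 930/187 = 4.97.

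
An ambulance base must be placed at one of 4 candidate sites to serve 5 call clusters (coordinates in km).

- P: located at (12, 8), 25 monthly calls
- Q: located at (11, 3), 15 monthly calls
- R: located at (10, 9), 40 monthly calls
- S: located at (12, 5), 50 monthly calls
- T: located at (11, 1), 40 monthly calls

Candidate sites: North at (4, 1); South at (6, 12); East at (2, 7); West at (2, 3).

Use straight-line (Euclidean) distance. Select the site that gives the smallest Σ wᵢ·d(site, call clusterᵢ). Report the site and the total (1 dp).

South, total 1479.0 km

Total weighted distance at each candidate:
  North (4, 1): total = 1502.2
  South (6, 12): total = 1479.0
  East (2, 7): total = 1671.4
  West (2, 3): total = 1693.2
Minimum is at South with total 1479.0 km.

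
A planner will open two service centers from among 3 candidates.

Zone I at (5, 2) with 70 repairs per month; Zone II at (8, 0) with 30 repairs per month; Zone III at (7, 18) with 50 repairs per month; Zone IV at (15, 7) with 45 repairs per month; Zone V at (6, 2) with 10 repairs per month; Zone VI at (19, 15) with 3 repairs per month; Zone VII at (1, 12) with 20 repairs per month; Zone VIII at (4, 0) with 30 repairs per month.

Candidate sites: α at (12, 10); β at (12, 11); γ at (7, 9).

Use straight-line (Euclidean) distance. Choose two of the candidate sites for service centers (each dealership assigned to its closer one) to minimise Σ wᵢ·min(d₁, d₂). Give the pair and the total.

Evaluate every pair (each demand assigned to the nearer of the two):
  {α, γ}: total = 1937.5
  {β, γ}: total = 1950.1
  {α, β}: total = 2417.5
Best pair: {α, γ} with total 1937.5.

{α, γ}, total 1937.5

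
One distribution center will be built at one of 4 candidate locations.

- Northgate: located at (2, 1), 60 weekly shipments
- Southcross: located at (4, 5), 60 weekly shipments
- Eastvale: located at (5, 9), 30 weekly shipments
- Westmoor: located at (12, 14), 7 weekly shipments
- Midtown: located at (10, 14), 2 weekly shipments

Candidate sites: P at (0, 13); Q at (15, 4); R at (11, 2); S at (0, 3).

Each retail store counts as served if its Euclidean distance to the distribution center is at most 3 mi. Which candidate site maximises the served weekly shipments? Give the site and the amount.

S, covering 60

Coverage radius r = 3 mi; a point is covered iff (Δx)²+(Δy)² ≤ 3² = 9.
  P (0, 13): covers {none} → 0
  Q (15, 4): covers {none} → 0
  R (11, 2): covers {none} → 0
  S (0, 3): covers {Northgate} → 60
Maximum coverage at S: 60 weekly shipments.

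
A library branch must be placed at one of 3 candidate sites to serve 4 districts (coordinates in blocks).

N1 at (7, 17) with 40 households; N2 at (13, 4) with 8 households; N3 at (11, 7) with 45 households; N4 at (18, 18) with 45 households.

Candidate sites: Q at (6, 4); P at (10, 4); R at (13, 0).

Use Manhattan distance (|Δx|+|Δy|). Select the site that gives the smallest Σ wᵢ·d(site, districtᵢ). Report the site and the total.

P, total 1834 blocks

Total weighted distance at each candidate:
  Q (6, 4): total = 2146
  P (10, 4): total = 1834
  R (13, 0): total = 2392
Minimum is at P with total 1834 blocks.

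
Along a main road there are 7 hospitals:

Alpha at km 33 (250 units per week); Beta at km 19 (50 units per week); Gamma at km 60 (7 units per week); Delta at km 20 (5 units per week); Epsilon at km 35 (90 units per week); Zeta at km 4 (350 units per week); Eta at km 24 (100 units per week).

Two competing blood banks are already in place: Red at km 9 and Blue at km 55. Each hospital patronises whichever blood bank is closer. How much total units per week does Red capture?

505

The indifferent point is the midpoint (9+55)/2 = 32; hospitals left of it (closer to Red at 9) go to Red, those right go to Blue.
  Zeta at 4 (w=350) → Red
  Beta at 19 (w=50) → Red
  Delta at 20 (w=5) → Red
  Eta at 24 (w=100) → Red
  Alpha at 33 (w=250) → Blue
  Epsilon at 35 (w=90) → Blue
  Gamma at 60 (w=7) → Blue
Red captures 505; Blue captures 347.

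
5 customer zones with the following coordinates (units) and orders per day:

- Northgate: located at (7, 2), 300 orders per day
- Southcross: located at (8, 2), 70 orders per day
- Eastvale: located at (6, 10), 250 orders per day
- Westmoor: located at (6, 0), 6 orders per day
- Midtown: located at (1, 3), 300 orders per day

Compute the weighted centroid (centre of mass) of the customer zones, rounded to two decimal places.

(4.86, 4.47)

The minimiser of Σwᵢ‖p−pᵢ‖² is the weighted centroid p* = (Σwᵢpᵢ)/(Σwᵢ).
Σwᵢ = 926.
Σwᵢxᵢ = 300·7 + 70·8 + 250·6 + 6·6 + 300·1 = 4496.
Σwᵢyᵢ = 300·2 + 70·2 + 250·10 + 6·0 + 300·3 = 4140.
x* = 4496/926 = 4.86, y* = 4140/926 = 4.47.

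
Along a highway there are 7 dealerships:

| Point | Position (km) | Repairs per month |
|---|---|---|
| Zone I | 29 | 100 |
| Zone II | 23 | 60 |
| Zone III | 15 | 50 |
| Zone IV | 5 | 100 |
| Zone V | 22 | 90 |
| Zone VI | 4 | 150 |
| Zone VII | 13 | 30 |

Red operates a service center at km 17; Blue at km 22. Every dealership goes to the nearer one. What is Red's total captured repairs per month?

The indifferent point is the midpoint (17+22)/2 = 19.5; dealerships left of it (closer to Red at 17) go to Red, those right go to Blue.
  Zone VI at 4 (w=150) → Red
  Zone IV at 5 (w=100) → Red
  Zone VII at 13 (w=30) → Red
  Zone III at 15 (w=50) → Red
  Zone V at 22 (w=90) → Blue
  Zone II at 23 (w=60) → Blue
  Zone I at 29 (w=100) → Blue
Red captures 330; Blue captures 250.

330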